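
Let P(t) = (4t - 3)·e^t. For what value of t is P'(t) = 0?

Differentiating with the product rule gives P'(t) = (4t + 1)·e^t. Since e^t > 0, the only critical point is t = -1/4.
P''(-1/4) has the same sign as 4 > 0, so this is a local minimum.
P(-1/4) = (-4)·e^(-1/4) ≈ -3.1152.

-1/4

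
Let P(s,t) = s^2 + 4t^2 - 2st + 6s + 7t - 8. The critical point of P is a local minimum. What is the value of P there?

-373/12

∂P/∂s = 2s - 2t + 6 = 0 and ∂P/∂t = -2s + 8t + 7 = 0, so (s, t) = (-31/6, -13/6).
The Hessian has P_{ss} = 2, P_{tt} = 8, P_{st} = -2, giving D = 12 > 0 with P_{ss} > 0, so the point is a local minimum.
P(-31/6, -13/6) = -373/12.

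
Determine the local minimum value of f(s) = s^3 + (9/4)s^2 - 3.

-3

f'(s) = 3s^2 + (9/2)s. Setting f'(s) = 0 gives s ∈ {-3/2, 0}.
Second-derivative test with f''(s) = 6s + 9/2: f''(-3/2) = -9/2 < 0 ⇒ local maximum; f''(0) = 9/2 > 0 ⇒ local minimum.
The local minimum is f(0) = -3.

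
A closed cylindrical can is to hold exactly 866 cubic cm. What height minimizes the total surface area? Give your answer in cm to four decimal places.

With radius r and height h, πr²h = 866 so h = 866/(πr²), and S(r) = 2πr² + 2πrh = 2πr² + 2·866/r.
S'(r) = 4πr − 2·866/r² = 0 ⇒ r³ = 866/(2π), so r ≈ 5.1655 and h = 2r ≈ 10.3310.
S''(r) = 4π + 4·866/r³ > 0, so this is the minimum; S ≈ 502.9519.

10.3310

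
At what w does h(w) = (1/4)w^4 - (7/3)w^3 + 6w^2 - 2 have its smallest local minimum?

0

h'(w) = w^3 - 7w^2 + 12w = 0 at w = 0, 3, 4.
Second-derivative test with h''(w) = 3w^2 - 14w + 12: h''(0) = 12 > 0 ⇒ local minimum; h''(3) = -3 < 0 ⇒ local maximum; h''(4) = 4 > 0 ⇒ local minimum.
The smallest local minimum is h(0) = -2.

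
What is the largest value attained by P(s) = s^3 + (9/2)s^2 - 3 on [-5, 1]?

Differentiating, P'(s) = 3s^2 + 9s; which vanishes at s = -3 and s = 0.
Candidates: P(-5) = -31/2,  P(-3) = 21/2,  P(0) = -3,  P(1) = 5/2.
So the maximum is P(-3) = 21/2.

21/2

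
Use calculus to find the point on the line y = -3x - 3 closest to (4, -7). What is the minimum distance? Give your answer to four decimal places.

Minimize D(x)^2 = (x - 4)^2 + (-3x + 4)^2.
d/dx[D^2] = 2(x - 4) + 2·(-3)·(-3x + 4) = 0 ⇒ x = 8/5.
Then y = -39/5 and the distance is √(32/5) ≈ 2.5298.

2.5298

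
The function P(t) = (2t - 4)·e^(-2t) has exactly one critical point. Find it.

5/2

By the product rule, P'(t) = (-4t + 10)·e^(-2t). Since e^(-2t) > 0, the only critical point is t = 5/2.
P''(5/2) has the same sign as -4 < 0, so this is a local maximum.
P(5/2) = (1)·e^(-5) ≈ 0.0067.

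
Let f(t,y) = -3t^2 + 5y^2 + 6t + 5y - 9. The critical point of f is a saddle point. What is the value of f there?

∂f/∂t = -6t + 6 = 0 and ∂f/∂y = 10y + 5 = 0, so (t, y) = (1, -1/2).
The Hessian has f_{tt} = -6, f_{yy} = 10, f_{ty} = 0, giving D = -60 < 0, so the point is a saddle point.
f(1, -1/2) = -29/4.

-29/4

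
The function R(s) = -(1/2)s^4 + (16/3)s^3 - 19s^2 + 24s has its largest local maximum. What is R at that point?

59/6

R'(s) = -2s^3 + 16s^2 - 38s + 24 = 0 at s = 1, 3, 4.
R''(s) = -6s^2 + 32s - 38. R''(1) = -12 < 0 ⇒ local maximum; R''(3) = 4 > 0 ⇒ local minimum; R''(4) = -6 < 0 ⇒ local maximum.
The largest local maximum is R(1) = 59/6.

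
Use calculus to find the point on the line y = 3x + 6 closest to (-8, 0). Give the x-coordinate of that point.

Minimize D(x)^2 = (x + 8)^2 + (3x + 6)^2.
d/dx[D^2] = 2(x + 8) + 2·3·(3x + 6) = 0 ⇒ x = -13/5.
Then y = -9/5 and the distance is √(162/5) ≈ 5.6921.

-13/5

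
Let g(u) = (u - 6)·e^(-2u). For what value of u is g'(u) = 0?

Differentiating with the product rule gives g'(u) = (-2u + 13)·e^(-2u). Since e^(-2u) > 0, the only critical point is u = 13/2.
g''(13/2) has the same sign as -2 < 0, so this is a local maximum.
g(13/2) = (1/2)·e^(-13) ≈ 0.0000.

13/2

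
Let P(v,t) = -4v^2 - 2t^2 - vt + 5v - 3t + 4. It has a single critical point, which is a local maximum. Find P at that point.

∂P/∂v = -8v - t + 5 = 0 and ∂P/∂t = -v - 4t - 3 = 0, so (v, t) = (23/31, -29/31).
The Hessian has P_{vv} = -8, P_{tt} = -4, P_{vt} = -1, giving D = 31 > 0 with P_{vv} < 0, so the point is a local maximum.
P(23/31, -29/31) = 225/31.

225/31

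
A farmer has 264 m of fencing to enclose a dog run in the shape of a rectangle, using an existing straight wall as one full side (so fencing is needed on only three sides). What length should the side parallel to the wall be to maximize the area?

132

Let the sides perpendicular to the wall have length x and the parallel side y, so 2x + y = 264 and the area is A = xy = x(264 − 2x).
A'(x) = 264 − 4x = 0 gives x = 66, and A''(x) = −4 < 0 confirms a maximum.
Then y = 264 − 2·66 = 132 and A = 8712.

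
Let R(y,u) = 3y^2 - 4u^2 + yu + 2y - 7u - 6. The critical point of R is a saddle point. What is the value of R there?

∂R/∂y = 6y + u + 2 = 0 and ∂R/∂u = y - 8u - 7 = 0, so (y, u) = (-9/49, -44/49).
The Hessian has R_{yy} = 6, R_{uu} = -8, R_{yu} = 1, giving D = -49 < 0, so the point is a saddle point.
R(-9/49, -44/49) = -149/49.

-149/49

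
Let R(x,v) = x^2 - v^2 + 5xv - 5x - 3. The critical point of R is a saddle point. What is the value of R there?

∂R/∂x = 2x + 5v - 5 = 0 and ∂R/∂v = 5x - 2v = 0, so (x, v) = (10/29, 25/29).
The Hessian has R_{xx} = 2, R_{vv} = -2, R_{xv} = 5, giving D = -29 < 0, so the point is a saddle point.
R(10/29, 25/29) = -112/29.

-112/29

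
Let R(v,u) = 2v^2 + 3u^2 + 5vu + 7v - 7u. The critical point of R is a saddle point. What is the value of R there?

∂R/∂v = 4v + 5u + 7 = 0 and ∂R/∂u = 5v + 6u - 7 = 0, so (v, u) = (77, -63).
The Hessian has R_{vv} = 4, R_{uu} = 6, R_{vu} = 5, giving D = -1 < 0, so the point is a saddle point.
R(77, -63) = 490.

490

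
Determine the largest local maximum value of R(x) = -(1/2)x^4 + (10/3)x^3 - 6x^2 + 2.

Critical points: R'(x) = -2x^3 + 10x^2 - 12x vanishes at x = 0, 2, 3.
R''(x) = -6x^2 + 20x - 12. R''(0) = -12 < 0 ⇒ local maximum; R''(2) = 4 > 0 ⇒ local minimum; R''(3) = -6 < 0 ⇒ local maximum.
The largest local maximum is R(0) = 2.

2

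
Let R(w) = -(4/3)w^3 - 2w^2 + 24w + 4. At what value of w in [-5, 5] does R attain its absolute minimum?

5

R'(w) = -4w^2 - 4w + 24, which vanishes at w = -3 and w = 2.
Evaluating at the critical points and endpoints: R(-5) = 2/3, R(-3) = -50, R(2) = 100/3, R(5) = -278/3.
The minimum over the interval is -278/3, attained at w = 5.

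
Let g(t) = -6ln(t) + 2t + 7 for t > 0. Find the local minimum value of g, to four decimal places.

g'(t) = -6/t + 2 = 0 gives t = 3.
g''(t) = 6/t², which is positive for t > 0, so this is a local minimum.
g(3) = -6·ln(3) + 6 + 7 ≈ 6.4083.

6.4083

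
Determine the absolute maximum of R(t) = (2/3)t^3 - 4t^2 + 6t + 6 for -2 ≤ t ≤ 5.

R'(t) = 2t^2 - 8t + 6, which vanishes at t = 1 and t = 3.
Evaluating at the critical points and endpoints: R(-2) = -82/3; R(1) = 26/3; R(3) = 6; R(5) = 58/3.
Hence the absolute maximum is 58/3 at t = 5.

58/3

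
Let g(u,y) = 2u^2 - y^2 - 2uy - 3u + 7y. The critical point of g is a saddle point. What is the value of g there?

47/12

∂g/∂u = 4u - 2y - 3 = 0 and ∂g/∂y = -2u - 2y + 7 = 0, so (u, y) = (5/3, 11/6).
The Hessian has g_{uu} = 4, g_{yy} = -2, g_{uy} = -2, giving D = -12 < 0, so the point is a saddle point.
g(5/3, 11/6) = 47/12.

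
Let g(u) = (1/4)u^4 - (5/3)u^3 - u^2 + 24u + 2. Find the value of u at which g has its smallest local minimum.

g'(u) = u^3 - 5u^2 - 2u + 24. Setting g'(u) = 0 gives u ∈ {-2, 3, 4}.
g''(u) = 3u^2 - 10u - 2. g''(-2) = 30 > 0 ⇒ local minimum; g''(3) = -5 < 0 ⇒ local maximum; g''(4) = 6 > 0 ⇒ local minimum.
So the smallest local minimum value is g(-2) = -98/3.

-2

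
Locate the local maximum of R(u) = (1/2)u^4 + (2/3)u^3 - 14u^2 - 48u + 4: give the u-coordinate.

R'(u) = 2u^3 + 2u^2 - 28u - 48. Setting R'(u) = 0 gives u ∈ {-3, -2, 4}.
Since R''(u) = 6u^2 + 4u - 28, we get R''(-3) = 14 > 0 ⇒ local minimum; R''(-2) = -12 < 0 ⇒ local maximum; R''(4) = 84 > 0 ⇒ local minimum.
Thus R has its local maximum at u = -2, with value 140/3.

-2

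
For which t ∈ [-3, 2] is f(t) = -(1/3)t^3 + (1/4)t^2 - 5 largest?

-3

The derivative is -t^2 + (1/2)t, which vanishes at t = 0 and t = 1/2.
Evaluating at the critical points and endpoints: f(-3) = 25/4,  f(0) = -5,  f(1/2) = -239/48,  f(2) = -20/3.
Hence the absolute maximum is 25/4 at t = -3.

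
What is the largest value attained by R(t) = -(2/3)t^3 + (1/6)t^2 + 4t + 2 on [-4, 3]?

94/3

Differentiating, R'(t) = -2t^2 + (1/3)t + 4; which vanishes at t = -4/3 and t = 3/2.
Evaluating at the critical points and endpoints: R(-4) = 94/3,  R(-4/3) = -118/81,  R(3/2) = 49/8,  R(3) = -5/2.
Hence the absolute maximum is 94/3 at t = -4.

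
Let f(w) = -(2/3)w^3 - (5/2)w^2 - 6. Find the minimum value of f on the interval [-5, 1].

-269/24

The derivative is -2w^2 - 5w, which vanishes at w = -5/2 and w = 0.
Evaluating at the critical points and endpoints: f(-5) = 89/6; f(-5/2) = -269/24; f(0) = -6; f(1) = -55/6.
So the minimum is f(-5/2) = -269/24.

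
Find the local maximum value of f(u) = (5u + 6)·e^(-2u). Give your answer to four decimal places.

Differentiating with the product rule gives f'(u) = (-10u - 7)·e^(-2u). Since e^(-2u) > 0, the only critical point is u = -7/10.
f''(-7/10) has the same sign as -10 < 0, so this is a local maximum.
f(-7/10) = (5/2)·e^(7/5) ≈ 10.1380.

10.1380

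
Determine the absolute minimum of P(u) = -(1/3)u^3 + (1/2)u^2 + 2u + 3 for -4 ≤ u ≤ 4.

-7/3

The derivative is -u^2 + u + 2, which vanishes at u = -1 and u = 2.
Candidates: P(-4) = 73/3,  P(-1) = 11/6,  P(2) = 19/3,  P(4) = -7/3.
So the minimum is P(4) = -7/3.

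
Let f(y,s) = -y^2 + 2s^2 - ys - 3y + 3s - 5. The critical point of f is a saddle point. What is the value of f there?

-5

∂f/∂y = -2y - s - 3 = 0 and ∂f/∂s = -y + 4s + 3 = 0, so (y, s) = (-1, -1).
The Hessian has f_{yy} = -2, f_{ss} = 4, f_{ys} = -1, giving D = -9 < 0, so the point is a saddle point.
f(-1, -1) = -5.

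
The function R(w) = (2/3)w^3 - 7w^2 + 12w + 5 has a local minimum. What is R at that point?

R'(w) = 2w^2 - 14w + 12 = 0 at w = 1, 6.
Second-derivative test with R''(w) = 4w - 14: R''(1) = -10 < 0 ⇒ local maximum; R''(6) = 10 > 0 ⇒ local minimum.
So the local minimum value is R(6) = -31.

-31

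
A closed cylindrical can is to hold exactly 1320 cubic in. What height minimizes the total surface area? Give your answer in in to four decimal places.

11.8894

With radius r and height h, πr²h = 1320 so h = 1320/(πr²), and S(r) = 2πr² + 2πrh = 2πr² + 2·1320/r.
S'(r) = 4πr − 2·1320/r² = 0 ⇒ r³ = 1320/(2π), so r ≈ 5.9447 and h = 2r ≈ 11.8894.
S''(r) = 4π + 4·1320/r³ > 0, so this is the minimum; S ≈ 666.1374.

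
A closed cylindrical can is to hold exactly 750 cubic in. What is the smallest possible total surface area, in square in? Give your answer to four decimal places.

456.9711

With radius r and height h, πr²h = 750 so h = 750/(πr²), and S(r) = 2πr² + 2πrh = 2πr² + 2·750/r.
S'(r) = 4πr − 2·750/r² = 0 ⇒ r³ = 750/(2π), so r ≈ 4.9237 and h = 2r ≈ 9.8475.
S''(r) = 4π + 4·750/r³ > 0, so this is the minimum; S ≈ 456.9711.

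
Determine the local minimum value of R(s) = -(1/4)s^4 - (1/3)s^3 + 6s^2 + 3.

R'(s) = -s^3 - s^2 + 12s. Setting R'(s) = 0 gives s ∈ {-4, 0, 3}.
Since R''(s) = -3s^2 - 2s + 12, we get R''(-4) = -28 < 0 ⇒ local maximum; R''(0) = 12 > 0 ⇒ local minimum; R''(3) = -21 < 0 ⇒ local maximum.
Thus R has its local minimum at s = 0, with value 3.

3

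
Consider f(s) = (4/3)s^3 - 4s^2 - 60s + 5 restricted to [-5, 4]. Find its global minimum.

-641/3

f'(s) = 4s^2 - 8s - 60, whose only zero in [-5, 4] is s = -3.
Candidates: f(-5) = 115/3,  f(-3) = 113,  f(4) = -641/3.
So the minimum is f(4) = -641/3.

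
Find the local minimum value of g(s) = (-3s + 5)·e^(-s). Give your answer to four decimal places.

Differentiating with the product rule gives g'(s) = (3s - 8)·e^(-s). Since e^(-s) > 0, the only critical point is s = 8/3.
g''(8/3) has the same sign as 3 > 0, so this is a local minimum.
g(8/3) = (-3)·e^(-8/3) ≈ -0.2085.

-0.2085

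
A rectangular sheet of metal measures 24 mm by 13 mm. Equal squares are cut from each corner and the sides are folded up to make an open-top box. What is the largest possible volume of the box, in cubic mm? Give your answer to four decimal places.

With cut size x, the volume is V(x) = x(24 − 2x)(13 − 2x) for 0 < x < 6.5.
V'(x) = 12x^2 − 148x + 312. Setting V'(x) = 0 gives x ≈ 2.6986 (the root in (0, 6.5)).
V''(x) = 24x − 148 is negative there, so this is the maximum; V ≈ 381.6721.

381.6721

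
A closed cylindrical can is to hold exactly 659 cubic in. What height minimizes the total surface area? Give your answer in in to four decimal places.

9.4319

With radius r and height h, πr²h = 659 so h = 659/(πr²), and S(r) = 2πr² + 2πrh = 2πr² + 2·659/r.
S'(r) = 4πr − 2·659/r² = 0 ⇒ r³ = 659/(2π), so r ≈ 4.7159 and h = 2r ≈ 9.4319.
S''(r) = 4π + 4·659/r³ > 0, so this is the minimum; S ≈ 419.2163.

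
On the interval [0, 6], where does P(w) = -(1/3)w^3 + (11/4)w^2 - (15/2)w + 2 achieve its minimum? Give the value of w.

6

P'(w) = -w^2 + (11/2)w - 15/2, which vanishes at w = 5/2 and w = 3.
Evaluating at the critical points and endpoints: P(0) = 2,  P(5/2) = -229/48,  P(3) = -19/4,  P(6) = -16.
The minimum over the interval is -16, attained at w = 6.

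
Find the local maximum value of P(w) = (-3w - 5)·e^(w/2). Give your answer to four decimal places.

0.9593

By the product rule, P'(w) = (-(3/2)w - 11/2)·e^(w/2). Since e^(w/2) > 0, the only critical point is w = -11/3.
P''(-11/3) has the same sign as -3/2 < 0, so this is a local maximum.
P(-11/3) = (6)·e^(-11/6) ≈ 0.9593.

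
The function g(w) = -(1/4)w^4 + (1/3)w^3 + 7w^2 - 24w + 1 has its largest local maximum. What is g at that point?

Critical points: g'(w) = -w^3 + w^2 + 14w - 24 vanishes at w = -4, 2, 3.
Second-derivative test with g''(w) = -3w^2 + 2w + 14: g''(-4) = -42 < 0 ⇒ local maximum; g''(2) = 6 > 0 ⇒ local minimum; g''(3) = -7 < 0 ⇒ local maximum.
So the largest local maximum value is g(-4) = 371/3.

371/3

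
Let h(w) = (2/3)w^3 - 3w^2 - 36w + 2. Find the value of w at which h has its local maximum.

-3

Critical points: h'(w) = 2w^2 - 6w - 36 vanishes at w = -3, 6.
Second-derivative test with h''(w) = 4w - 6: h''(-3) = -18 < 0 ⇒ local maximum; h''(6) = 18 > 0 ⇒ local minimum.
The local maximum is h(-3) = 65.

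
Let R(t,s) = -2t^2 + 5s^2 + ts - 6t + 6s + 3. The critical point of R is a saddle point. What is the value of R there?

∂R/∂t = -4t + s - 6 = 0 and ∂R/∂s = t + 10s + 6 = 0, so (t, s) = (-66/41, -18/41).
The Hessian has R_{tt} = -4, R_{ss} = 10, R_{ts} = 1, giving D = -41 < 0, so the point is a saddle point.
R(-66/41, -18/41) = 267/41.

267/41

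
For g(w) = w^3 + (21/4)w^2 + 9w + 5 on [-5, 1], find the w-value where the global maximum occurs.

g'(w) = 3w^2 + (21/2)w + 9, which vanishes at w = -2 and w = -3/2.
Evaluating at the critical points and endpoints: g(-5) = -135/4; g(-2) = 0; g(-3/2) = -1/16; g(1) = 81/4.
So the maximum is g(1) = 81/4.

1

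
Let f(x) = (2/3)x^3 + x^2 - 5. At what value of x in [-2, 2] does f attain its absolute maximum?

Differentiating, f'(x) = 2x^2 + 2x; which vanishes at x = -1 and x = 0.
Evaluating at the critical points and endpoints: f(-2) = -19/3; f(-1) = -14/3; f(0) = -5; f(2) = 13/3.
Hence the absolute maximum is 13/3 at x = 2.

2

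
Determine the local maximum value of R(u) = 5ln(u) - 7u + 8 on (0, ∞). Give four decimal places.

R'(u) = 5/u − 7 = 0 gives u = 5/7.
R''(u) = -5/u², which is negative for u > 0, so this is a local maximum.
R(5/7) = 5·ln(5/7) - 5 + 8 ≈ 1.3176.

1.3176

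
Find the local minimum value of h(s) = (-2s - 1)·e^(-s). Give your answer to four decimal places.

h'(s) = (-2)·e^(-s) + (-2s - 1)·(-1)·e^(-s) = (2s - 1)·e^(-s). Since e^(-s) > 0, the only critical point is s = 1/2.
h''(1/2) has the same sign as 2 > 0, so this is a local minimum.
h(1/2) = (-2)·e^(-1/2) ≈ -1.2131.

-1.2131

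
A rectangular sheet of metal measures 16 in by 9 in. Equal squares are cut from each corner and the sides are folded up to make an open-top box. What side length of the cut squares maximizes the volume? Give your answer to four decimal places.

With cut size x, the volume is V(x) = x(16 − 2x)(9 − 2x) for 0 < x < 4.5.
V'(x) = 12x^2 − 100x + 144. Setting V'(x) = 0 gives x ≈ 1.8513 (the root in (0, 4.5)).
V''(x) = 24x − 100 is negative there, so this is the maximum; V ≈ 120.6015.

1.8513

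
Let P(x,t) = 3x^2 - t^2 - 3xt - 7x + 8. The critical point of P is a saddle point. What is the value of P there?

∂P/∂x = 6x - 3t - 7 = 0 and ∂P/∂t = -3x - 2t = 0, so (x, t) = (2/3, -1).
The Hessian has P_{xx} = 6, P_{tt} = -2, P_{xt} = -3, giving D = -21 < 0, so the point is a saddle point.
P(2/3, -1) = 17/3.

17/3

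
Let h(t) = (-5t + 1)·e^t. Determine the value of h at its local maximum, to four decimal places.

2.2466

By the product rule, h'(t) = (-5t - 4)·e^t. Since e^t > 0, the only critical point is t = -4/5.
h''(-4/5) has the same sign as -5 < 0, so this is a local maximum.
h(-4/5) = (5)·e^(-4/5) ≈ 2.2466.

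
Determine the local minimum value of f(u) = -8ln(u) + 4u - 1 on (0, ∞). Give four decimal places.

f'(u) = -8/u + 4 = 0 gives u = 2.
f''(u) = 8/u², which is positive for u > 0, so this is a local minimum.
f(2) = -8·ln(2) + 8 - 1 ≈ 1.4548.

1.4548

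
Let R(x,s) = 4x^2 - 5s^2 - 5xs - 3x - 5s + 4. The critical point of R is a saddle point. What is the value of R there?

110/21

∂R/∂x = 8x - 5s - 3 = 0 and ∂R/∂s = -5x - 10s - 5 = 0, so (x, s) = (1/21, -11/21).
The Hessian has R_{xx} = 8, R_{ss} = -10, R_{xs} = -5, giving D = -105 < 0, so the point is a saddle point.
R(1/21, -11/21) = 110/21.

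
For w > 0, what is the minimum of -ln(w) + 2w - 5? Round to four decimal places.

P'(w) = -1/w + 2 = 0 gives w = 1/2.
P''(w) = 1/w², which is positive for w > 0, so this is a local minimum.
P(1/2) = -1·ln(1/2) + 1 - 5 ≈ -3.3069.

-3.3069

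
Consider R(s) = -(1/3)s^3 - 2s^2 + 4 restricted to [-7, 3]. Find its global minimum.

-23

The derivative is -s^2 - 4s, which vanishes at s = -4 and s = 0.
Evaluating at the critical points and endpoints: R(-7) = 61/3,  R(-4) = -20/3,  R(0) = 4,  R(3) = -23.
So the minimum is R(3) = -23.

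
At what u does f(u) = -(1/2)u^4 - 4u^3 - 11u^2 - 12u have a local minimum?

-2

f'(u) = -2u^3 - 12u^2 - 22u - 12 = 0 at u = -3, -2, -1.
f''(u) = -6u^2 - 24u - 22. f''(-3) = -4 < 0 ⇒ local maximum; f''(-2) = 2 > 0 ⇒ local minimum; f''(-1) = -4 < 0 ⇒ local maximum.
So the local minimum value is f(-2) = 4.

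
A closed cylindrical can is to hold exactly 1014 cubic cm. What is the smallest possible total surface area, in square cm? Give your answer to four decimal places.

558.7358

With radius r and height h, πr²h = 1014 so h = 1014/(πr²), and S(r) = 2πr² + 2πrh = 2πr² + 2·1014/r.
S'(r) = 4πr − 2·1014/r² = 0 ⇒ r³ = 1014/(2π), so r ≈ 5.4444 and h = 2r ≈ 10.8889.
S''(r) = 4π + 4·1014/r³ > 0, so this is the minimum; S ≈ 558.7358.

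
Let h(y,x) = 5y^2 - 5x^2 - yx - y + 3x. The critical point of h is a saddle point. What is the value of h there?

∂h/∂y = 10y - x - 1 = 0 and ∂h/∂x = -y - 10x + 3 = 0, so (y, x) = (13/101, 29/101).
The Hessian has h_{yy} = 10, h_{xx} = -10, h_{yx} = -1, giving D = -101 < 0, so the point is a saddle point.
h(13/101, 29/101) = 37/101.

37/101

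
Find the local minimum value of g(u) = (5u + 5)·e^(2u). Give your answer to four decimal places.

Differentiating with the product rule gives g'(u) = (10u + 15)·e^(2u). Since e^(2u) > 0, the only critical point is u = -3/2.
g''(-3/2) has the same sign as 10 > 0, so this is a local minimum.
g(-3/2) = (-5/2)·e^(-3) ≈ -0.1245.

-0.1245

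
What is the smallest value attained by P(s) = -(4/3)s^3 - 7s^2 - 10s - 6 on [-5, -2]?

-47/12

The derivative is -4s^2 - 14s - 10, whose only zero in [-5, -2] is s = -5/2.
Candidates: P(-5) = 107/3,  P(-5/2) = -47/12,  P(-2) = -10/3.
So the minimum is P(-5/2) = -47/12.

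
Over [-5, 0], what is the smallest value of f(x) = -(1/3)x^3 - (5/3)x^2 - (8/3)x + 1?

1

f'(x) = -x^2 - (10/3)x - 8/3, which vanishes at x = -2 and x = -4/3.
Compare values at every candidate in [-5, 0]: f(-5) = 43/3, f(-2) = 7/3, f(-4/3) = 193/81, f(0) = 1.
Hence the absolute minimum is 1 at x = 0.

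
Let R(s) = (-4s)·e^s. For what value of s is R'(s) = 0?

-1

Differentiating with the product rule gives R'(s) = (-4s - 4)·e^s. Since e^s > 0, the only critical point is s = -1.
R''(-1) has the same sign as -4 < 0, so this is a local maximum.
R(-1) = (4)·e^(-1) ≈ 1.4715.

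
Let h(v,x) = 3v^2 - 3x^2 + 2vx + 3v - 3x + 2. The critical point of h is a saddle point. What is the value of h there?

49/20

∂h/∂v = 6v + 2x + 3 = 0 and ∂h/∂x = 2v - 6x - 3 = 0, so (v, x) = (-3/10, -3/5).
The Hessian has h_{vv} = 6, h_{xx} = -6, h_{vx} = 2, giving D = -40 < 0, so the point is a saddle point.
h(-3/10, -3/5) = 49/20.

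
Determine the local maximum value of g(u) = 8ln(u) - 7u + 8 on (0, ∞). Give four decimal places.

1.0683

g'(u) = 8/u − 7 = 0 gives u = 8/7.
g''(u) = -8/u², which is negative for u > 0, so this is a local maximum.
g(8/7) = 8·ln(8/7) - 8 + 8 ≈ 1.0683.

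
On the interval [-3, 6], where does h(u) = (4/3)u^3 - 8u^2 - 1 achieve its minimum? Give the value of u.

-3

h'(u) = 4u^2 - 16u, which vanishes at u = 0 and u = 4.
Compare values at every candidate in [-3, 6]: h(-3) = -109; h(0) = -1; h(4) = -131/3; h(6) = -1.
Hence the absolute minimum is -109 at u = -3.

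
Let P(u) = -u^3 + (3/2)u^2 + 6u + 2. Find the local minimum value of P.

-3/2

P'(u) = -3u^2 + 3u + 6 = 0 at u = -1, 2.
Since P''(u) = -6u + 3, we get P''(-1) = 9 > 0 ⇒ local minimum; P''(2) = -9 < 0 ⇒ local maximum.
Thus P has its local minimum at u = -1, with value -3/2.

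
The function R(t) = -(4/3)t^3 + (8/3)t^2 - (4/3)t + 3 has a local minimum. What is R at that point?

227/81

Critical points: R'(t) = -4t^2 + (16/3)t - 4/3 vanishes at t = 1/3, 1.
Since R''(t) = -8t + 16/3, we get R''(1/3) = 8/3 > 0 ⇒ local minimum; R''(1) = -8/3 < 0 ⇒ local maximum.
The local minimum is R(1/3) = 227/81.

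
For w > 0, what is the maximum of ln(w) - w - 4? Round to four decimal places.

-5.0000

g'(w) = 1/w − 1 = 0 gives w = 1.
g''(w) = -1/w², which is negative for w > 0, so this is a local maximum.
g(1) = 1·ln(1) - 1 - 4 ≈ -5.0000.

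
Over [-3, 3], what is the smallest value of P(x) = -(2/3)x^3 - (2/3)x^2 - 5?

The derivative is -2x^2 - (4/3)x, which vanishes at x = -2/3 and x = 0.
Candidates: P(-3) = 7,  P(-2/3) = -413/81,  P(0) = -5,  P(3) = -29.
The minimum over the interval is -29, attained at x = 3.

-29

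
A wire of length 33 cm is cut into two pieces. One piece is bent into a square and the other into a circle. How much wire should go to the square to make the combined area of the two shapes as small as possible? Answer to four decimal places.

18.4833

Let x be the length used for the square. Square side x/4; circle radius (33−x)/(2π).
A(x) = (x/4)² + π·((33−x)/(2π))² = x²/16 + (33−x)²/(4π) for 0 ≤ x ≤ 33. A'(x) = x/8 − (33−x)/(2π) = 0 gives x = 4·33/(π+4) ≈ 18.4833.
A'' = 1/8 + 1/(2π) > 0, so this gives the minimum combined area; x ≈ 18.4833 cm to the square.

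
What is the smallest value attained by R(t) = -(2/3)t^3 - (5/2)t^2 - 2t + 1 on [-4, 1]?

-25/6

Differentiating, R'(t) = -2t^2 - 5t - 2; which vanishes at t = -2 and t = -1/2.
Candidates: R(-4) = 35/3; R(-2) = 1/3; R(-1/2) = 35/24; R(1) = -25/6.
Hence the absolute minimum is -25/6 at t = 1.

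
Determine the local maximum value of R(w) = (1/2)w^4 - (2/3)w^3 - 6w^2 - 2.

-2

R'(w) = 2w^3 - 2w^2 - 12w. Setting R'(w) = 0 gives w ∈ {-2, 0, 3}.
R''(w) = 6w^2 - 4w - 12. R''(-2) = 20 > 0 ⇒ local minimum; R''(0) = -12 < 0 ⇒ local maximum; R''(3) = 30 > 0 ⇒ local minimum.
So the local maximum value is R(0) = -2.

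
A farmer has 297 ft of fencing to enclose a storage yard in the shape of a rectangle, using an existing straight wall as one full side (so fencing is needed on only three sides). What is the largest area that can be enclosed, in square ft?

Let the sides perpendicular to the wall have length x and the parallel side y, so 2x + y = 297 and the area is A = xy = x(297 − 2x).
A'(x) = 297 − 4x = 0 gives x = 297/4, and A''(x) = −4 < 0 confirms a maximum.
Then y = 297 − 2·297/4 = 297/2 and A = 88209/8.

88209/8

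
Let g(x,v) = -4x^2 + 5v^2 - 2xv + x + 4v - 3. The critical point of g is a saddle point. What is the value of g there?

-101/28

∂g/∂x = -8x - 2v + 1 = 0 and ∂g/∂v = -2x + 10v + 4 = 0, so (x, v) = (3/14, -5/14).
The Hessian has g_{xx} = -8, g_{vv} = 10, g_{xv} = -2, giving D = -84 < 0, so the point is a saddle point.
g(3/14, -5/14) = -101/28.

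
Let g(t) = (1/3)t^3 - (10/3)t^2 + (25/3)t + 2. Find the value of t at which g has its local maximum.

5/3

g'(t) = t^2 - (20/3)t + 25/3 = 0 at t = 5/3, 5.
Second-derivative test with g''(t) = 2t - 20/3: g''(5/3) = -10/3 < 0 ⇒ local maximum; g''(5) = 10/3 > 0 ⇒ local minimum.
So the local maximum value is g(5/3) = 662/81.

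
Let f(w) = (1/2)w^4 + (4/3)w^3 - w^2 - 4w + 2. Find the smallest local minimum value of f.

Critical points: f'(w) = 2w^3 + 4w^2 - 2w - 4 vanishes at w = -2, -1, 1.
f''(w) = 6w^2 + 8w - 2. f''(-2) = 6 > 0 ⇒ local minimum; f''(-1) = -4 < 0 ⇒ local maximum; f''(1) = 12 > 0 ⇒ local minimum.
So the smallest local minimum value is f(1) = -7/6.

-7/6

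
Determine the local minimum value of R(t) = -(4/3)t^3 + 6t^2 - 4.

R'(t) = -4t^2 + 12t = 0 at t = 0, 3.
Second-derivative test with R''(t) = -8t + 12: R''(0) = 12 > 0 ⇒ local minimum; R''(3) = -12 < 0 ⇒ local maximum.
The local minimum is R(0) = -4.

-4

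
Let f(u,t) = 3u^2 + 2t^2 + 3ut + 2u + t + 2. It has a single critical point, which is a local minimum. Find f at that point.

∂f/∂u = 6u + 3t + 2 = 0 and ∂f/∂t = 3u + 4t + 1 = 0, so (u, t) = (-1/3, 0).
The Hessian has f_{uu} = 6, f_{tt} = 4, f_{ut} = 3, giving D = 15 > 0 with f_{uu} > 0, so the point is a local minimum.
f(-1/3, 0) = 5/3.

5/3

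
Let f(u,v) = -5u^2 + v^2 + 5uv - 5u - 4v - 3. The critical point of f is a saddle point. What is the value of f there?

-58/9

∂f/∂u = -10u + 5v - 5 = 0 and ∂f/∂v = 5u + 2v - 4 = 0, so (u, v) = (2/9, 13/9).
The Hessian has f_{uu} = -10, f_{vv} = 2, f_{uv} = 5, giving D = -45 < 0, so the point is a saddle point.
f(2/9, 13/9) = -58/9.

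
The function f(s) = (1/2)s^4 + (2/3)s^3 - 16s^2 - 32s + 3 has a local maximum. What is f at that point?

113/6

f'(s) = 2s^3 + 2s^2 - 32s - 32. Setting f'(s) = 0 gives s ∈ {-4, -1, 4}.
Second-derivative test with f''(s) = 6s^2 + 4s - 32: f''(-4) = 48 > 0 ⇒ local minimum; f''(-1) = -30 < 0 ⇒ local maximum; f''(4) = 80 > 0 ⇒ local minimum.
The local maximum is f(-1) = 113/6.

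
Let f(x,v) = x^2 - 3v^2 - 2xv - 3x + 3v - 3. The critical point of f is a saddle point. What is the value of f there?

-21/4

∂f/∂x = 2x - 2v - 3 = 0 and ∂f/∂v = -2x - 6v + 3 = 0, so (x, v) = (3/2, 0).
The Hessian has f_{xx} = 2, f_{vv} = -6, f_{xv} = -2, giving D = -16 < 0, so the point is a saddle point.
f(3/2, 0) = -21/4.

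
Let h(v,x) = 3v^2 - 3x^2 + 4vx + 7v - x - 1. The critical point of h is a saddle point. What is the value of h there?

-42/13

∂h/∂v = 6v + 4x + 7 = 0 and ∂h/∂x = 4v - 6x - 1 = 0, so (v, x) = (-19/26, -17/26).
The Hessian has h_{vv} = 6, h_{xx} = -6, h_{vx} = 4, giving D = -52 < 0, so the point is a saddle point.
h(-19/26, -17/26) = -42/13.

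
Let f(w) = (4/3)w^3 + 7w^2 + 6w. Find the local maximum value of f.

Critical points: f'(w) = 4w^2 + 14w + 6 vanishes at w = -3, -1/2.
f''(w) = 8w + 14. f''(-3) = -10 < 0 ⇒ local maximum; f''(-1/2) = 10 > 0 ⇒ local minimum.
So the local maximum value is f(-3) = 9.

9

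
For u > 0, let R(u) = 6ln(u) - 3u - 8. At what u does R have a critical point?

R'(u) = 6/u − 3 = 0 gives u = 2.
R''(u) = -6/u², which is negative for u > 0, so this is a local maximum.
R(2) = 6·ln(2) - 6 - 8 ≈ -9.8411.

2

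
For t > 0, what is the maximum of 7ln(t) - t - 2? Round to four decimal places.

g'(t) = 7/t − 1 = 0 gives t = 7.
g''(t) = -7/t², which is negative for t > 0, so this is a local maximum.
g(7) = 7·ln(7) - 7 - 2 ≈ 4.6214.

4.6214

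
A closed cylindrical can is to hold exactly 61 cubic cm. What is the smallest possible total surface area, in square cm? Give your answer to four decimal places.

85.7830

With radius r and height h, πr²h = 61 so h = 61/(πr²), and S(r) = 2πr² + 2πrh = 2πr² + 2·61/r.
S'(r) = 4πr − 2·61/r² = 0 ⇒ r³ = 61/(2π), so r ≈ 2.1333 and h = 2r ≈ 4.2666.
S''(r) = 4π + 4·61/r³ > 0, so this is the minimum; S ≈ 85.7830.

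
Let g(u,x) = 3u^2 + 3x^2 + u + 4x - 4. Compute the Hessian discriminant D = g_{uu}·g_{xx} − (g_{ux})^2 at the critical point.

36

∂g/∂u = 6u + 1 = 0 and ∂g/∂x = 6x + 4 = 0, so (u, x) = (-1/6, -2/3).
The Hessian has g_{uu} = 6, g_{xx} = 6, g_{ux} = 0, giving D = 36 > 0 with g_{uu} > 0, so the point is a local minimum.
D = (6)·(6) − (0)^2 = 36.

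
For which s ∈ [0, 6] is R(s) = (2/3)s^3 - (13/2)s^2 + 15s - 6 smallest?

Differentiating, R'(s) = 2s^2 - 13s + 15; which vanishes at s = 3/2 and s = 5.
Evaluating at the critical points and endpoints: R(0) = -6; R(3/2) = 33/8; R(5) = -61/6; R(6) = -6.
So the minimum is R(5) = -61/6.

5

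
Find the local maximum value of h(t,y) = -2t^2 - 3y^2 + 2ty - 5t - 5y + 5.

∂h/∂t = -4t + 2y - 5 = 0 and ∂h/∂y = 2t - 6y - 5 = 0, so (t, y) = (-2, -3/2).
The Hessian has h_{tt} = -4, h_{yy} = -6, h_{ty} = 2, giving D = 20 > 0 with h_{tt} < 0, so the point is a local maximum.
h(-2, -3/2) = 55/4.

55/4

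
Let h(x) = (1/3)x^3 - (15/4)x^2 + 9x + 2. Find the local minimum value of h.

h'(x) = x^2 - (15/2)x + 9 = 0 at x = 3/2, 6.
Since h''(x) = 2x - 15/2, we get h''(3/2) = -9/2 < 0 ⇒ local maximum; h''(6) = 9/2 > 0 ⇒ local minimum.
So the local minimum value is h(6) = -7.

-7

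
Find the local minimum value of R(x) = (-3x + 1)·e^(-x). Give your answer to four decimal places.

-0.7908

R'(x) = (-3)·e^(-x) + (-3x + 1)·(-1)·e^(-x) = (3x - 4)·e^(-x). Since e^(-x) > 0, the only critical point is x = 4/3.
R''(4/3) has the same sign as 3 > 0, so this is a local minimum.
R(4/3) = (-3)·e^(-4/3) ≈ -0.7908.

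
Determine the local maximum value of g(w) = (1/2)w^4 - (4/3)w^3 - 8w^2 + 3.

Critical points: g'(w) = 2w^3 - 4w^2 - 16w vanishes at w = -2, 0, 4.
Second-derivative test with g''(w) = 6w^2 - 8w - 16: g''(-2) = 24 > 0 ⇒ local minimum; g''(0) = -16 < 0 ⇒ local maximum; g''(4) = 48 > 0 ⇒ local minimum.
Thus g has its local maximum at w = 0, with value 3.

3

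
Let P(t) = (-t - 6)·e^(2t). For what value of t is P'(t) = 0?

-13/2

By the product rule, P'(t) = (-2t - 13)·e^(2t). Since e^(2t) > 0, the only critical point is t = -13/2.
P''(-13/2) has the same sign as -2 < 0, so this is a local maximum.
P(-13/2) = (1/2)·e^(-13) ≈ 0.0000.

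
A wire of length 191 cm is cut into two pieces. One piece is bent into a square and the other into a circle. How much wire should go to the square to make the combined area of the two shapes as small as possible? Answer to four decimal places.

Let x be the length used for the square. Square side x/4; circle radius (191−x)/(2π).
A(x) = (x/4)² + π·((191−x)/(2π))² = x²/16 + (191−x)²/(4π) for 0 ≤ x ≤ 191. A'(x) = x/8 − (191−x)/(2π) = 0 gives x = 4·191/(π+4) ≈ 106.9789.
A'' = 1/8 + 1/(2π) > 0, so this gives the minimum combined area; x ≈ 106.9789 cm to the square.

106.9789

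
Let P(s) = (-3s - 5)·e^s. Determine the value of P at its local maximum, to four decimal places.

0.2085

Differentiating with the product rule gives P'(s) = (-3s - 8)·e^s. Since e^s > 0, the only critical point is s = -8/3.
P''(-8/3) has the same sign as -3 < 0, so this is a local maximum.
P(-8/3) = (3)·e^(-8/3) ≈ 0.2085.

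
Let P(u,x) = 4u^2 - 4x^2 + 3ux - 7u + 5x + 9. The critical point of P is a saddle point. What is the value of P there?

666/73

∂P/∂u = 8u + 3x - 7 = 0 and ∂P/∂x = 3u - 8x + 5 = 0, so (u, x) = (41/73, 61/73).
The Hessian has P_{uu} = 8, P_{xx} = -8, P_{ux} = 3, giving D = -73 < 0, so the point is a saddle point.
P(41/73, 61/73) = 666/73.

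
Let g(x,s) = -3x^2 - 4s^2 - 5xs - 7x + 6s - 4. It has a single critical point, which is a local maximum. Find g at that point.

422/23

∂g/∂x = -6x - 5s - 7 = 0 and ∂g/∂s = -5x - 8s + 6 = 0, so (x, s) = (-86/23, 71/23).
The Hessian has g_{xx} = -6, g_{ss} = -8, g_{xs} = -5, giving D = 23 > 0 with g_{xx} < 0, so the point is a local maximum.
g(-86/23, 71/23) = 422/23.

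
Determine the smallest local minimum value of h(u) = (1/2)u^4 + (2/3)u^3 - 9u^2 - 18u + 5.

h'(u) = 2u^3 + 2u^2 - 18u - 18 = 0 at u = -3, -1, 3.
Second-derivative test with h''(u) = 6u^2 + 4u - 18: h''(-3) = 24 > 0 ⇒ local minimum; h''(-1) = -16 < 0 ⇒ local maximum; h''(3) = 48 > 0 ⇒ local minimum.
So the smallest local minimum value is h(3) = -143/2.

-143/2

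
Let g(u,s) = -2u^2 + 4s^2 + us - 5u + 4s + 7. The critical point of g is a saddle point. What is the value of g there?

29/3

∂g/∂u = -4u + s - 5 = 0 and ∂g/∂s = u + 8s + 4 = 0, so (u, s) = (-4/3, -1/3).
The Hessian has g_{uu} = -4, g_{ss} = 8, g_{us} = 1, giving D = -33 < 0, so the point is a saddle point.
g(-4/3, -1/3) = 29/3.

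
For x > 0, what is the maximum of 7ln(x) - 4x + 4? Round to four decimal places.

R'(x) = 7/x − 4 = 0 gives x = 7/4.
R''(x) = -7/x², which is negative for x > 0, so this is a local maximum.
R(7/4) = 7·ln(7/4) - 7 + 4 ≈ 0.9173.

0.9173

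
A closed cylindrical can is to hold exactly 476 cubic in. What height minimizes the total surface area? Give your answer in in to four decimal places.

8.4626

With radius r and height h, πr²h = 476 so h = 476/(πr²), and S(r) = 2πr² + 2πrh = 2πr² + 2·476/r.
S'(r) = 4πr − 2·476/r² = 0 ⇒ r³ = 476/(2π), so r ≈ 4.2313 and h = 2r ≈ 8.4626.
S''(r) = 4π + 4·476/r³ > 0, so this is the minimum; S ≈ 337.4835.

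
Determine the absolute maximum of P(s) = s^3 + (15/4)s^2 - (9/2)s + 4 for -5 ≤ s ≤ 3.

205/4

Differentiating, P'(s) = 3s^2 + (15/2)s - 9/2; which vanishes at s = -3 and s = 1/2.
Candidates: P(-5) = -19/4,  P(-3) = 97/4,  P(1/2) = 45/16,  P(3) = 205/4.
So the maximum is P(3) = 205/4.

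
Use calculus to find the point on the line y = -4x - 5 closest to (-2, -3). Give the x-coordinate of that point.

-10/17

Minimize D(x)^2 = (x + 2)^2 + (-4x - 2)^2.
d/dx[D^2] = 2(x + 2) + 2·(-4)·(-4x - 2) = 0 ⇒ x = -10/17.
Then y = -45/17 and the distance is √(36/17) ≈ 1.4552.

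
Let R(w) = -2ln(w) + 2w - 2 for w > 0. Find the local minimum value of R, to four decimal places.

0.0000

R'(w) = -2/w + 2 = 0 gives w = 1.
R''(w) = 2/w², which is positive for w > 0, so this is a local minimum.
R(1) = -2·ln(1) + 2 - 2 ≈ 0.0000.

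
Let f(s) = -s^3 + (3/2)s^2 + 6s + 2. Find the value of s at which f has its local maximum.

Critical points: f'(s) = -3s^2 + 3s + 6 vanishes at s = -1, 2.
Since f''(s) = -6s + 3, we get f''(-1) = 9 > 0 ⇒ local minimum; f''(2) = -9 < 0 ⇒ local maximum.
So the local maximum value is f(2) = 12.

2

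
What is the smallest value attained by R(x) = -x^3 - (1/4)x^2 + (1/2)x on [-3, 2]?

-8

Differentiating, R'(x) = -3x^2 - (1/2)x + 1/2; which vanishes at x = -1/2 and x = 1/3.
Evaluating at the critical points and endpoints: R(-3) = 93/4,  R(-1/2) = -3/16,  R(1/3) = 11/108,  R(2) = -8.
Hence the absolute minimum is -8 at x = 2.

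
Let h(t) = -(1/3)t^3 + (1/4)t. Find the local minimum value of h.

h'(t) = -t^2 + 1/4 = 0 at t = -1/2, 1/2.
Second-derivative test with h''(t) = -2t: h''(-1/2) = 1 > 0 ⇒ local minimum; h''(1/2) = -1 < 0 ⇒ local maximum.
So the local minimum value is h(-1/2) = -1/12.

-1/12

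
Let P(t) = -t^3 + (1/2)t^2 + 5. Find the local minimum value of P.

5

P'(t) = -3t^2 + t. Setting P'(t) = 0 gives t ∈ {0, 1/3}.
Since P''(t) = -6t + 1, we get P''(0) = 1 > 0 ⇒ local minimum; P''(1/3) = -1 < 0 ⇒ local maximum.
The local minimum is P(0) = 5.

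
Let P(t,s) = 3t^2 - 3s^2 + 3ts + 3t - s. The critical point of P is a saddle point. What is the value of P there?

∂P/∂t = 6t + 3s + 3 = 0 and ∂P/∂s = 3t - 6s - 1 = 0, so (t, s) = (-1/3, -1/3).
The Hessian has P_{tt} = 6, P_{ss} = -6, P_{ts} = 3, giving D = -45 < 0, so the point is a saddle point.
P(-1/3, -1/3) = -1/3.

-1/3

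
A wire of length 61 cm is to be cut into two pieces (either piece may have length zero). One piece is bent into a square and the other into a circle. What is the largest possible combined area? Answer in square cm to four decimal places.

296.1078

Let x be the length used for the square. Square side x/4; circle radius (61−x)/(2π).
A(x) = (x/4)² + π·((61−x)/(2π))² = x²/16 + (61−x)²/(4π) for 0 ≤ x ≤ 61. A'(x) = x/8 − (61−x)/(2π) = 0 gives x = 4·61/(π+4) ≈ 34.1660.
A'' > 0, so the interior critical point is a minimum; the maximum is at an endpoint. A(0) = 296.1078 and A(61) = 232.5625, so the largest area is 296.1078.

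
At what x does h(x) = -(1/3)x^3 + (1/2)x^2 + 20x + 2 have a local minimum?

Critical points: h'(x) = -x^2 + x + 20 vanishes at x = -4, 5.
Second-derivative test with h''(x) = -2x + 1: h''(-4) = 9 > 0 ⇒ local minimum; h''(5) = -9 < 0 ⇒ local maximum.
So the local minimum value is h(-4) = -146/3.

-4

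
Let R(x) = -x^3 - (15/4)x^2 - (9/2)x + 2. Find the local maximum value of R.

15/4

Critical points: R'(x) = -3x^2 - (15/2)x - 9/2 vanishes at x = -3/2, -1.
R''(x) = -6x - 15/2. R''(-3/2) = 3/2 > 0 ⇒ local minimum; R''(-1) = -3/2 < 0 ⇒ local maximum.
Thus R has its local maximum at x = -1, with value 15/4.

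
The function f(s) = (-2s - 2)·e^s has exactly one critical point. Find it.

-2

By the product rule, f'(s) = (-2s - 4)·e^s. Since e^s > 0, the only critical point is s = -2.
f''(-2) has the same sign as -2 < 0, so this is a local maximum.
f(-2) = (2)·e^(-2) ≈ 0.2707.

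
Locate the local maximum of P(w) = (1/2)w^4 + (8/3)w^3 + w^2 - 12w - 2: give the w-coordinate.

P'(w) = 2w^3 + 8w^2 + 2w - 12 = 0 at w = -3, -2, 1.
Since P''(w) = 6w^2 + 16w + 2, we get P''(-3) = 8 > 0 ⇒ local minimum; P''(-2) = -6 < 0 ⇒ local maximum; P''(1) = 24 > 0 ⇒ local minimum.
The local maximum is P(-2) = 38/3.

-2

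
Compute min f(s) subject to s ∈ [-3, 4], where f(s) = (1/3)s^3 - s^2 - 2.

-20

Differentiating, f'(s) = s^2 - 2s; which vanishes at s = 0 and s = 2.
Compare values at every candidate in [-3, 4]: f(-3) = -20; f(0) = -2; f(2) = -10/3; f(4) = 10/3.
So the minimum is f(-3) = -20.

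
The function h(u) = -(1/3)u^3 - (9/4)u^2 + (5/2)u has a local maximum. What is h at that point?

h'(u) = -u^2 - (9/2)u + 5/2. Setting h'(u) = 0 gives u ∈ {-5, 1/2}.
Second-derivative test with h''(u) = -2u - 9/2: h''(-5) = 11/2 > 0 ⇒ local minimum; h''(1/2) = -11/2 < 0 ⇒ local maximum.
Thus h has its local maximum at u = 1/2, with value 31/48.

31/48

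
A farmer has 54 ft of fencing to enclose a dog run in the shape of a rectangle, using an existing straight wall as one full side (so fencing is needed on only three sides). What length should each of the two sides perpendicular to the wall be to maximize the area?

27/2

Let the sides perpendicular to the wall have length x and the parallel side y, so 2x + y = 54 and the area is A = xy = x(54 − 2x).
A'(x) = 54 − 4x = 0 gives x = 27/2, and A''(x) = −4 < 0 confirms a maximum.
Then y = 54 − 2·27/2 = 27 and A = 729/2.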